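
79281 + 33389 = 112670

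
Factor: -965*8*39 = -1*2^3*3^1*5^1*13^1*193^1 = -301080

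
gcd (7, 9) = 1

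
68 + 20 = 88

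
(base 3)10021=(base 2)1011000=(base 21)44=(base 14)64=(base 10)88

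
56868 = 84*677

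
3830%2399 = 1431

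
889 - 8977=-8088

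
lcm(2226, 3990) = 211470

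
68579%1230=929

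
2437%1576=861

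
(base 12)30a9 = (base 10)5313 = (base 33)4t0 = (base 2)1010011000001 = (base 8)12301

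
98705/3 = 32901 + 2/3 ≈ 32901.67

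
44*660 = 29040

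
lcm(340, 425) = 1700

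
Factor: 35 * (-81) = -1 * 3^4 * 5^1 * 7^1 = -2835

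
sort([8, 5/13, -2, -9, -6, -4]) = [-9, -6, -4, -2, 5/13, 8]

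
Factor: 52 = 2^2 * 13^1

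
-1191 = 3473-4664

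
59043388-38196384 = 20847004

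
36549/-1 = -36549 = -36549.00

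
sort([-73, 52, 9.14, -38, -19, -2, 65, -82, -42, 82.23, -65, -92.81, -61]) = [-92.81, -82, -73, -65, -61, -42, -38, -19, -2, 9.14, 52, 65, 82.23]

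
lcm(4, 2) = 4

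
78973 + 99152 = 178125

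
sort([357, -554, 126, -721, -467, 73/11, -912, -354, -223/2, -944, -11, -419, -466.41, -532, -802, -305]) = [-944, -912, -802, -721, -554, -532, -467, -466.41, -419, -354, -305, -223/2, -11, 73/11, 126, 357]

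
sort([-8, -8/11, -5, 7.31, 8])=[-8, -5, -8/11, 7.31, 8]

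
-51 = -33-18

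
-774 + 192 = -582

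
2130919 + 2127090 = 4258009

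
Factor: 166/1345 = 2^1 * 5^(-1) * 83^1 * 269^(-1)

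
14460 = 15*964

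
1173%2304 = 1173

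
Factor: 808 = 2^3 * 101^1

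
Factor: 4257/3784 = 2^(-3)*3^2 = 9/8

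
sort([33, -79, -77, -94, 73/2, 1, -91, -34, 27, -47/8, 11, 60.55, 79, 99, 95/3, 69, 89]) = [-94, -91, -79, -77, -34, -47/8, 1, 11, 27, 95/3, 33, 73/2, 60.55, 69, 79, 89, 99]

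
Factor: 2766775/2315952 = 2^ (-4)*3^ (-4)*5^2*11^1*1787^ (-1)*10061^1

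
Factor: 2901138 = 2^1 * 3^1 * 483523^1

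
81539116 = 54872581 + 26666535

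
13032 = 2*6516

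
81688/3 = 27229 + 1/3≈27229.33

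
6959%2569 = 1821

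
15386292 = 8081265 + 7305027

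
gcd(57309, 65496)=8187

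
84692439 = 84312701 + 379738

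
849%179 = 133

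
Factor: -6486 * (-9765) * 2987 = 2^1 * 3^3 * 5^1 * 7^1 * 23^1 * 29^1 * 31^1 * 47^1 * 103^1 = 189184004730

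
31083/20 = 1554 + 3/20 = 1554.15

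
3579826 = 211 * 16966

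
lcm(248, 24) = 744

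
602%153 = 143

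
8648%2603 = 839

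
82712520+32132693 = 114845213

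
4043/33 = 122 + 17/33 ≈ 122.52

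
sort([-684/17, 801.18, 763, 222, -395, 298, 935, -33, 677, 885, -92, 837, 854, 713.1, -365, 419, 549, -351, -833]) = [-833, -395, -365, -351, -92, -684/17, -33, 222, 298, 419, 549, 677, 713.1, 763, 801.18, 837, 854, 885, 935]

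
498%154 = 36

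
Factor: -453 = -1*3^1*151^1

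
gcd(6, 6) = 6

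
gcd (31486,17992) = 4498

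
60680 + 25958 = 86638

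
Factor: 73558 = 2^1*36779^1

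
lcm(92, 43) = 3956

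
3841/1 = 3841 = 3841.00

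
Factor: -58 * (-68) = 2^3 * 17^1 * 29^1 = 3944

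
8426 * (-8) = -67408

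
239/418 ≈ 0.572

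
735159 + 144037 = 879196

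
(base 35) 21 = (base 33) 25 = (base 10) 71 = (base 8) 107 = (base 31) 29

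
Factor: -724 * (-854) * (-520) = -1 * 2^6 * 5^1 * 7^1 * 13^1 * 61^1 * 181^1 = -321513920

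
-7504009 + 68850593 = 61346584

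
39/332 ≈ 0.117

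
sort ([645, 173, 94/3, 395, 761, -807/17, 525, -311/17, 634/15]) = [-807/17, -311/17, 94/3, 634/15, 173, 395, 525, 645, 761]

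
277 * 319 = 88363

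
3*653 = 1959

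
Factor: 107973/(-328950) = -1*2^(-1)*3^2*5^(-2)*17^(-1)*31^1 = -279/850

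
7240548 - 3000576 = 4239972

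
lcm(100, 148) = 3700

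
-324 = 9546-9870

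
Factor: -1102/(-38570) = 5^(-1)*7^(-1) = 1/35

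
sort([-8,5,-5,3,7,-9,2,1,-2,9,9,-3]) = [-9,-8,-5,-3,-2,1,2,3,5,7,9,9]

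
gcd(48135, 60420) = 15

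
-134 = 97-231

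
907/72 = 12+43/72 ≈ 12.60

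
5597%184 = 77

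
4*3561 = 14244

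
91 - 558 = -467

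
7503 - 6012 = 1491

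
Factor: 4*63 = 2^2*3^2*7^1 = 252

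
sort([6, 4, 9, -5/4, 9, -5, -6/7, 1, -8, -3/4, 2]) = [-8, -5, -5/4, -6/7, -3/4, 1, 2, 4, 6, 9, 9]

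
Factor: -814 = -1 * 2^1 * 11^1 * 37^1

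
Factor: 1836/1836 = 1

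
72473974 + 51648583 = 124122557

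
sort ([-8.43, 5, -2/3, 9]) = [-8.43, -2/3, 5, 9]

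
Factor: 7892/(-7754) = -1*2^1*1973^1*3877^(-1) = -3946/3877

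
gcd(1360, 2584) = 136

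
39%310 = 39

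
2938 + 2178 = 5116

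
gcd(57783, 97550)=1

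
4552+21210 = 25762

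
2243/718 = 3+89/718 ≈ 3.12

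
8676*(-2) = -17352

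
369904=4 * 92476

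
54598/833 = 65 + 453/833 ≈ 65.54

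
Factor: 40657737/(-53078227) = -1 * 3^1 * 23^(-1) * 73^(-1) * 101^(-1) * 313^(-1) * 13552579^1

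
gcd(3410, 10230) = 3410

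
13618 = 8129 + 5489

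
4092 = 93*44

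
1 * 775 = 775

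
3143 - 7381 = -4238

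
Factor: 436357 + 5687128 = 5^1*17^1*61^1*1181^1 = 6123485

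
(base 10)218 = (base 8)332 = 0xda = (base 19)b9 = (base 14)118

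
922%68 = 38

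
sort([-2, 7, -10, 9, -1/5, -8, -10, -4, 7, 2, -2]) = [-10, -10, -8, -4, -2, -2, -1/5, 2, 7, 7, 9]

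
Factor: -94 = -1*2^1*47^1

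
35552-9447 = 26105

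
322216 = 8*40277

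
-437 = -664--227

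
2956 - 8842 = -5886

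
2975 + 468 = 3443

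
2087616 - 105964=1981652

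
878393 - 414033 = 464360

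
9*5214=46926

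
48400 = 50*968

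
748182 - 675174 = 73008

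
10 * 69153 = 691530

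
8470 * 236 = 1998920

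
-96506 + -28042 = -124548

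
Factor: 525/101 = 3^1 * 5^2 * 7^1 * 101^(-1)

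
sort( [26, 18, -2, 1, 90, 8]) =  [-2, 1, 8, 18, 26, 90]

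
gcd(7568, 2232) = 8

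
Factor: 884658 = 2^1 * 3^1 * 283^1 * 521^1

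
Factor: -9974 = -1 * 2^1 * 4987^1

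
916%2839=916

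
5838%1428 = 126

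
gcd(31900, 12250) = 50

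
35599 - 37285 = -1686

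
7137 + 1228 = 8365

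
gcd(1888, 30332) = 4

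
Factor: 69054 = 2^1*3^1*17^1*677^1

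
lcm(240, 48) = 240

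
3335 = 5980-2645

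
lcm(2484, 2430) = 111780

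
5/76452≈0.0000654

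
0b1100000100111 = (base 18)1119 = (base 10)6183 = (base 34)5bt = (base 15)1c73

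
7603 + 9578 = 17181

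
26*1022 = 26572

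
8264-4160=4104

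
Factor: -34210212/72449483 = -1 * 2^2 * 3^1 * 761^(-1) * 95203^(-1) * 2850851^1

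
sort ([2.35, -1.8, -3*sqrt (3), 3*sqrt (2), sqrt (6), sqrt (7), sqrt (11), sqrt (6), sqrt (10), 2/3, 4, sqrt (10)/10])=[-3*sqrt (3), -1.8, sqrt (10)/10, 2/3, 2.35, sqrt (6), sqrt (6), sqrt (7), sqrt (10), sqrt (11), 4, 3*sqrt (2)]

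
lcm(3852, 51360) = 154080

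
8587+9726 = 18313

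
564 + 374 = 938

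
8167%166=33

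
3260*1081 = 3524060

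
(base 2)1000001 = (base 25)2f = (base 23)2j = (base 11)5a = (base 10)65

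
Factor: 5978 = 2^1 * 7^2 * 61^1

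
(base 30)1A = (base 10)40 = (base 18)24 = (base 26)1E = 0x28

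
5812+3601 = 9413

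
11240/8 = 1405 = 1405.00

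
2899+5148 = 8047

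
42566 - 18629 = 23937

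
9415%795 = 670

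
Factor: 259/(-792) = -1 * 2^(-3) * 3^(-2) * 7^1 * 11^(-1) * 37^1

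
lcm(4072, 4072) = 4072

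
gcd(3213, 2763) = 9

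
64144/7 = 9163 + 3/7 ≈ 9163.43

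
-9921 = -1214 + -8707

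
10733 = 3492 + 7241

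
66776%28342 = 10092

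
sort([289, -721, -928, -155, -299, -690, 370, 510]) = [-928, -721, -690, -299, -155, 289, 370, 510]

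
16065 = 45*357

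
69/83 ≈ 0.831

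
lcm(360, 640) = 5760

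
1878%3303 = 1878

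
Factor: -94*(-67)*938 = 2^2*7^1*47^1*67^2 = 5907524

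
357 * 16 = 5712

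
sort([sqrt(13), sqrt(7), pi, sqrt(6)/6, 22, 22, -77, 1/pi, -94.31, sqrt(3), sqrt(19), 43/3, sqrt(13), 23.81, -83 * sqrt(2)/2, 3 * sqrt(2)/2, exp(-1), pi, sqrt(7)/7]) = [-94.31, -77, -83 * sqrt(2)/2, 1/pi, exp(-1), sqrt(7)/7, sqrt(6)/6, sqrt(3), 3 * sqrt(2)/2, sqrt(7), pi, pi, sqrt(13), sqrt(13), sqrt(19), 43/3, 22, 22, 23.81]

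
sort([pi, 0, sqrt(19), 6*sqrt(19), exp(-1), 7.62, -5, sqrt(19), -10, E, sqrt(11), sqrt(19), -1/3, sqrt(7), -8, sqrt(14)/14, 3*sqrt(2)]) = [-10, -8, -5, -1/3, 0, sqrt(14)/14, exp(-1), sqrt(7), E, pi, sqrt(11), 3*sqrt(2), sqrt(19), sqrt(19), sqrt(19), 7.62, 6*sqrt(19)]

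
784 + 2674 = 3458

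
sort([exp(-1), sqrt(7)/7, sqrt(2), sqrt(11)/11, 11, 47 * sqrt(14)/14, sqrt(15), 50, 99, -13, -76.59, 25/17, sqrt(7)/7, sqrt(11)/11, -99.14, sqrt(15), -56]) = [-99.14, -76.59, -56, -13, sqrt(11)/11, sqrt(11)/11, exp(-1), sqrt(7)/7, sqrt(7)/7, sqrt(2), 25/17, sqrt(15), sqrt(15), 11, 47 * sqrt(14)/14, 50, 99]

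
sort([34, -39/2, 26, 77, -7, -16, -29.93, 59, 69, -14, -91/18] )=[-29.93, -39/2, -16, -14, -7, -91/18, 26, 34, 59, 69, 77] 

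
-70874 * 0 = 0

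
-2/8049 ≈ -0.000248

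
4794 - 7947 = -3153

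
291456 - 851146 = -559690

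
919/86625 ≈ 0.0106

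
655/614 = 1 + 41/614 ≈ 1.07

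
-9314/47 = -198 - 8/47 ≈ -198.17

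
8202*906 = 7431012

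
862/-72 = -11-35/36≈-11.97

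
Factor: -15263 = -1 * 15263^1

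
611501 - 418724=192777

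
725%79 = 14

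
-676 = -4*169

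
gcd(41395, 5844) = 487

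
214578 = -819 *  (-262)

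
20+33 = 53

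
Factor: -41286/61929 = -1*2^1*3^(-1) = -2/3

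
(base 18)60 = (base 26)44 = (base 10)108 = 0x6c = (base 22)4k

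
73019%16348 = 7627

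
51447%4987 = 1577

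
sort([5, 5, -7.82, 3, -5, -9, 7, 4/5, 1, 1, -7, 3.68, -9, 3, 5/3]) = [-9, -9, -7.82, -7, -5, 4/5, 1, 1, 5/3, 3, 3, 3.68, 5, 5, 7]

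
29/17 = 1 + 12/17 ≈ 1.71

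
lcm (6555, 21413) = 321195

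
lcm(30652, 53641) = 214564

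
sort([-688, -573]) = [-688, -573]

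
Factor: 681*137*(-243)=-1*3^6*137^1*227^1=-22671171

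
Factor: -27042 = -1 * 2^1 * 3^1 * 4507^1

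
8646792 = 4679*1848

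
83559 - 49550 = 34009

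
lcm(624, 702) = 5616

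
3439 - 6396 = -2957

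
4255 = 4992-737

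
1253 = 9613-8360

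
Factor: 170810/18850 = 5^(-1)*13^(-1)*19^1*31^1 = 589/65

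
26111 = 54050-27939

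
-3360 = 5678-9038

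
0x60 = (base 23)44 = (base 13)75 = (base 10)96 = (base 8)140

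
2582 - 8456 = -5874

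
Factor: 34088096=2^5*7^1*31^1*4909^1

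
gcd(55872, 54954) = 18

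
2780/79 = 35 + 15/79 ≈ 35.19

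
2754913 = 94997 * 29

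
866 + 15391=16257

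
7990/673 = 11+587/673 ≈ 11.87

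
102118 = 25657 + 76461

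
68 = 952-884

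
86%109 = 86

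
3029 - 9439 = -6410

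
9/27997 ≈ 0.000321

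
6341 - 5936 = 405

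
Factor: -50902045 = -1*5^1*19^1*535811^1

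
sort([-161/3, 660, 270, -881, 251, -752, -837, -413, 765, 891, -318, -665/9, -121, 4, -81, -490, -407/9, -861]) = [-881, -861, -837, -752, -490, -413, -318, -121, -81, -665/9, -161/3, -407/9, 4, 251, 270, 660, 765, 891]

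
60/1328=15/332≈0.0452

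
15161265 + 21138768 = 36300033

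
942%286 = 84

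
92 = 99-7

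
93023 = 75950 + 17073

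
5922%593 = 585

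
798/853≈0.936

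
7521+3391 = 10912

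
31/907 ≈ 0.0342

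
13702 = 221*62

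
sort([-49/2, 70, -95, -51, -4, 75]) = [-95, -51, -49/2, -4, 70, 75]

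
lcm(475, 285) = 1425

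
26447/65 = 406 + 57/65 ≈ 406.88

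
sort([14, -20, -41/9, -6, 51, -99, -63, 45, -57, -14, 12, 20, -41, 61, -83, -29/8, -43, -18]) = [-99, -83, -63, -57, -43, -41, -20, -18, -14, -6, -41/9, -29/8, 12, 14, 20, 45, 51, 61]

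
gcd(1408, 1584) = 176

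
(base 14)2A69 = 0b1110101110101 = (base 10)7541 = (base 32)7BL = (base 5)220131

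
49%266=49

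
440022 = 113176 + 326846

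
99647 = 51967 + 47680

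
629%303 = 23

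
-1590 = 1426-3016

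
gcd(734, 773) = 1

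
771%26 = 17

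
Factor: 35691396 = 2^2*3^1*13^1*109^1*2099^1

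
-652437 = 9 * (-72493)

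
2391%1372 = 1019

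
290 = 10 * 29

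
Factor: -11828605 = -1*5^1*2365721^1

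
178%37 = 30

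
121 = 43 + 78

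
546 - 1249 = -703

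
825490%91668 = 478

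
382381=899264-516883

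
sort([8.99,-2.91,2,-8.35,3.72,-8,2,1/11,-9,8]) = [-9,-8.35,-8,-2.91,1/11,2,2,3.72,8,8.99]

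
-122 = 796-918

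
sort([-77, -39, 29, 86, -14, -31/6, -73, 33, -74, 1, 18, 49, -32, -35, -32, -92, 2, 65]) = [-92, -77, -74, -73, -39, -35, -32, -32, -14, -31/6, 1, 2, 18, 29, 33, 49, 65, 86]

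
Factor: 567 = 3^4 * 7^1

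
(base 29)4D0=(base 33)3EC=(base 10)3741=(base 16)E9D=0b111010011101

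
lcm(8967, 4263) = 260043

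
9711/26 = 747/2 = 373.50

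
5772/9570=962/1595 ≈ 0.603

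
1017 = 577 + 440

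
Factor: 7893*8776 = 2^3*3^2*877^1*1097^1 = 69268968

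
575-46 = 529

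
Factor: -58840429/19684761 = -1 * 3^(-1) * 61^(-1) * 263^(-1) * 409^(-1) * 58840429^1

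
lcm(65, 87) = 5655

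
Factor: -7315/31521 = -1*3^(-1)*5^1*11^1*79^(-1) = -55/237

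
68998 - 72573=-3575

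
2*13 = 26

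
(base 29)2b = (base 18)3f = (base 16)45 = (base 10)69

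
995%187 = 60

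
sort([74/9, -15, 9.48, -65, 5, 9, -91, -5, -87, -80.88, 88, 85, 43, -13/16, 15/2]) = [-91, -87, -80.88, -65, -15, -5, -13/16, 5, 15/2, 74/9, 9, 9.48, 43, 85, 88]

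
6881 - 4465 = 2416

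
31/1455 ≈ 0.0213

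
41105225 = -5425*(-7577)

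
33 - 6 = 27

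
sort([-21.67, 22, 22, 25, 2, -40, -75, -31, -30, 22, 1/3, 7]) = [-75, -40, -31, -30, -21.67, 1/3, 2, 7, 22, 22, 22, 25]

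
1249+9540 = 10789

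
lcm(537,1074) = 1074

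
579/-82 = -7-5/82 ≈ -7.06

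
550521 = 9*61169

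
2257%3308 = 2257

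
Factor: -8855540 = -1 * 2^2 * 5^1 * 442777^1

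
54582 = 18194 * 3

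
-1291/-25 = 51 + 16/25 = 51.64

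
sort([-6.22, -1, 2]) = [-6.22, -1, 2]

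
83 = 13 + 70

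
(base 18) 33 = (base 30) 1r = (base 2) 111001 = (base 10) 57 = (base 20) 2h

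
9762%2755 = 1497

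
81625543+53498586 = 135124129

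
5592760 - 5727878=-135118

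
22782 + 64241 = 87023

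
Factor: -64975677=-1*3^1*13^1*1666043^1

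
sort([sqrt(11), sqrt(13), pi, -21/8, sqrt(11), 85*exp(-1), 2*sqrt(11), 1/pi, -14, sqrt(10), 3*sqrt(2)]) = [-14, -21/8, 1/pi, pi, sqrt(10), sqrt(11), sqrt(11), sqrt(13), 3*sqrt(2), 2*sqrt(11), 85*exp(-1)]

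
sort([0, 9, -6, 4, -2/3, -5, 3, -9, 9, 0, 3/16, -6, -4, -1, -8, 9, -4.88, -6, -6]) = [-9, -8, -6, -6, -6, -6, -5, -4.88, -4, -1, -2/3, 0, 0, 3/16, 3, 4, 9, 9, 9]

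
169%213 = 169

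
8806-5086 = 3720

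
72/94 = 36/47 ≈ 0.766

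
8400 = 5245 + 3155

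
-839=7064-7903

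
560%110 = 10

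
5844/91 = 64 + 20/91 ≈ 64.22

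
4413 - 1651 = 2762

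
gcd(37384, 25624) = 8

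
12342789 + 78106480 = 90449269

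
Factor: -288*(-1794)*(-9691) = -1*2^6*3^3*11^1*13^1*23^1*881^1 = -5007068352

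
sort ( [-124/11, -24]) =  [-24, -124/11]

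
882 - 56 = 826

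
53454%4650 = 2304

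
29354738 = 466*62993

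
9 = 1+8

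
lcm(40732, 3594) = 122196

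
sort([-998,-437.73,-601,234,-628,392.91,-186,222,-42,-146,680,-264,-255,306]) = [-998,-628,-601,-437.73,-264,-255,-186,-146,-42,222,234,306,392.91,680]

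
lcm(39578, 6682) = 514514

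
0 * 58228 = 0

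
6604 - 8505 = -1901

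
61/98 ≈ 0.622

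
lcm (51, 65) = 3315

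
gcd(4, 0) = 4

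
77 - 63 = 14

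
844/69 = 12 + 16/69 ≈ 12.23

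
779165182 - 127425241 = 651739941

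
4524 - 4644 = -120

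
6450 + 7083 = 13533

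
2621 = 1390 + 1231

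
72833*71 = 5171143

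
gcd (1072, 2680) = 536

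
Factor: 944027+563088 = 5^1 * 301423^1 = 1507115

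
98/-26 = -3 - 10/13≈-3.77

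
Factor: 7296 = 2^7*3^1*19^1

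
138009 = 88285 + 49724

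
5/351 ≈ 0.0142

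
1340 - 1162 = 178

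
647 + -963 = -316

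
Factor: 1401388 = 2^2*350347^1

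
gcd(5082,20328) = 5082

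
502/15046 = 251/7523 ≈ 0.0334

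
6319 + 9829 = 16148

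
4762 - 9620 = -4858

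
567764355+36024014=603788369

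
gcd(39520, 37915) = 5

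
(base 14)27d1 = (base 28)8rf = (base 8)15603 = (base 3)100122212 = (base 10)7043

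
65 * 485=31525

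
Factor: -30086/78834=-1 * 3^(-1) * 7^1 * 307^1 * 1877^(-1)=-2149/5631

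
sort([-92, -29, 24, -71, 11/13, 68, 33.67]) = [-92, -71, -29, 11/13, 24, 33.67, 68]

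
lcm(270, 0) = 0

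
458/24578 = 229/12289 ≈ 0.0186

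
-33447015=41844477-75291492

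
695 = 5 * 139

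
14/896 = 1/64 ≈ 0.0156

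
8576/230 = 4288/115 ≈ 37.29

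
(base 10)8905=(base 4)2023021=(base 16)22c9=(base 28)ba1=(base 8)21311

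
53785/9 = 5976 + 1/9 ≈ 5976.11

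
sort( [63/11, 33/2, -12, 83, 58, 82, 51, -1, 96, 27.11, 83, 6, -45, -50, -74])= [-74, -50, -45, -12, -1, 63/11, 6, 33/2, 27.11, 51, 58, 82, 83, 83, 96]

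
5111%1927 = 1257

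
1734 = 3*578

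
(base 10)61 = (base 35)1q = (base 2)111101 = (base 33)1s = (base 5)221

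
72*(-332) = -23904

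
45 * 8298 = 373410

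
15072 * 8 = 120576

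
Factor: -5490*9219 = -1*2^1*3^3*5^1*7^1*61^1*439^1 = -50612310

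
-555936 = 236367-792303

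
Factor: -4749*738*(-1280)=2^9*3^3*5^1*41^1*1583^1=4486095360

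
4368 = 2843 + 1525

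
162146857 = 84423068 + 77723789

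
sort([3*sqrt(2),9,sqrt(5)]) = [sqrt(5),3*sqrt(2),9]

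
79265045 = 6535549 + 72729496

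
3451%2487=964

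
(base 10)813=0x32d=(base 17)2de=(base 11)67a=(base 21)1hf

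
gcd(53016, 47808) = 24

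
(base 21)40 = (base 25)39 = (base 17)4g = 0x54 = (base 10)84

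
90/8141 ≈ 0.0111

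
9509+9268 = 18777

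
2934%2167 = 767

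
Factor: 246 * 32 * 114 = 2^7 * 3^2 * 19^1 * 41^1 = 897408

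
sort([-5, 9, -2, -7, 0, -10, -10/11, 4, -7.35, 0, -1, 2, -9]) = [-10, -9, -7.35, -7, -5, -2, -1, -10/11, 0, 0, 2, 4, 9]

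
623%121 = 18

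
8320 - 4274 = 4046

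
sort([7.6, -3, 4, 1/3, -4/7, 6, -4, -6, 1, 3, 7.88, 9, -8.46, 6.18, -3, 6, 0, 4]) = [-8.46, -6, -4, -3, -3, -4/7, 0, 1/3, 1, 3, 4, 4, 6, 6, 6.18, 7.6, 7.88, 9]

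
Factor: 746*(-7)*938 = -1*2^2*7^2*67^1*373^1 = -4898236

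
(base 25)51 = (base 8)176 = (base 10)126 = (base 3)11200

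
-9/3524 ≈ -0.00255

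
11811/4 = 2952+3/4 = 2952.75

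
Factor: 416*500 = 2^7*5^3*13^1 = 208000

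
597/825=199/275 ≈ 0.724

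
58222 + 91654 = 149876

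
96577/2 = 48288 + 1/2 = 48288.50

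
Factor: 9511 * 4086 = 2^1 * 3^2 * 227^1 * 9511^1 = 38861946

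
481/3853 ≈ 0.125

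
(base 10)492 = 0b111101100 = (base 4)13230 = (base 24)kc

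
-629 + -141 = -770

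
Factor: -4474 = -1 * 2^1 * 2237^1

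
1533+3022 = 4555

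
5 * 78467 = 392335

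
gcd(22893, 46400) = 1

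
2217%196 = 61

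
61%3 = 1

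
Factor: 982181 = 229^1*4289^1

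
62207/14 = 4443 + 5/14 ≈ 4443.36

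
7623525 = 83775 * 91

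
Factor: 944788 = 2^2 * 13^1 * 18169^1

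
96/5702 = 48/2851 ≈ 0.0168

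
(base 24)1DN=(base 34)QR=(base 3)1020202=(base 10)911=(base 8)1617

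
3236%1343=550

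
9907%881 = 216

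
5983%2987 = 9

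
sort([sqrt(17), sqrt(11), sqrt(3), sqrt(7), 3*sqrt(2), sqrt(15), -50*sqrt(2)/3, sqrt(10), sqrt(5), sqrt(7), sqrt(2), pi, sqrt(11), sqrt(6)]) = [-50*sqrt(2)/3, sqrt(2), sqrt(3), sqrt(5), sqrt(6), sqrt(7), sqrt(7), pi, sqrt(10), sqrt(11), sqrt(11), sqrt(15), sqrt(17), 3*sqrt(2)]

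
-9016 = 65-9081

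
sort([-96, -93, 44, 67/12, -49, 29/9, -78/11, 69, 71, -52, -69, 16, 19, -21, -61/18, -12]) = [-96, -93, -69, -52, -49, -21, -12, -78/11, -61/18, 29/9, 67/12, 16, 19, 44, 69, 71]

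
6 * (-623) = -3738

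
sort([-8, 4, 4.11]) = [-8, 4, 4.11]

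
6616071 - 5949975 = 666096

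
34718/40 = 17359/20 = 867.95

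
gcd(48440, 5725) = 5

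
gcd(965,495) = 5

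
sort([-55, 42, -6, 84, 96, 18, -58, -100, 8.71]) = [-100, -58, -55, -6, 8.71, 18, 42, 84, 96]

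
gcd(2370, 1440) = 30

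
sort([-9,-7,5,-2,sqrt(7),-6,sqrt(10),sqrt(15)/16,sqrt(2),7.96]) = [-9,-7,-6,-2,sqrt(15)/16,sqrt(2),sqrt(7),sqrt(10),5,7.96]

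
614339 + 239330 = 853669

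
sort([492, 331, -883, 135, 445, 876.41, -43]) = [-883, -43, 135, 331, 445, 492, 876.41]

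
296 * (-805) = -238280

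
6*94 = 564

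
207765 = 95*2187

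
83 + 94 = 177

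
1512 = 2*756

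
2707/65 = 41 + 42/65 ≈ 41.65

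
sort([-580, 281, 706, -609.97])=[-609.97, -580, 281, 706]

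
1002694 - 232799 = 769895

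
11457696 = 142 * 80688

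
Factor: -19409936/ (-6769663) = 2^4*7^1*13^1*109^ (-1)*173^ (-1)*359^ (-1)*13331^1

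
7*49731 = 348117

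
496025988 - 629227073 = -133201085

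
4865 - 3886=979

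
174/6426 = 29/1071 ≈ 0.0271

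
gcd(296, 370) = 74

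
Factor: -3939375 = -1*3^1*5^4*11^1*191^1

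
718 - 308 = 410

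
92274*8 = 738192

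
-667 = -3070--2403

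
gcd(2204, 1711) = 29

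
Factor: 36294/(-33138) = -1 * 3^(-1) * 7^(-1) * 23^1 = -23/21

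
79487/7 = 11355+2/7 ≈ 11355.29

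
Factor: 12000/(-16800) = -1 * 5^1 * 7^(-1) = -5/7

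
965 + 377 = 1342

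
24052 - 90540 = -66488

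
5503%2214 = 1075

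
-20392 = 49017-69409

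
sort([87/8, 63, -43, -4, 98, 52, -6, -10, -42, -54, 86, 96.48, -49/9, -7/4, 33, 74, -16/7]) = [-54, -43, -42, -10, -6, -49/9, -4, -16/7, -7/4, 87/8, 33, 52, 63, 74, 86, 96.48, 98]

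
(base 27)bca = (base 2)10000010100001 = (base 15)271d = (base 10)8353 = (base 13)3a57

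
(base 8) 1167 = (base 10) 631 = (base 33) j4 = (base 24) 127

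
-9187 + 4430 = -4757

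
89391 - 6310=83081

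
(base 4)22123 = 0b1010011011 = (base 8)1233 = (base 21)1ag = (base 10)667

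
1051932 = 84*12523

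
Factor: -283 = -1*283^1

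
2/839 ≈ 0.00238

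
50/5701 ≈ 0.00877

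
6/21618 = 1/3603 ≈ 0.000278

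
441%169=103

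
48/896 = 3/56 ≈ 0.0536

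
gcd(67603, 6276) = 1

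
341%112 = 5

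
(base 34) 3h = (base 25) 4j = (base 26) 4f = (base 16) 77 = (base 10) 119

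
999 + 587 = 1586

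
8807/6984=1 + 1823/6984 ≈ 1.26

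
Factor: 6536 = 2^3*19^1*43^1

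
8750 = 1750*5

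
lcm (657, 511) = 4599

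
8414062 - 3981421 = 4432641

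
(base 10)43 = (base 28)1f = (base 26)1h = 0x2b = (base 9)47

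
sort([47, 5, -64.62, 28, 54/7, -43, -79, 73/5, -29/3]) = [-79, -64.62, -43, -29/3, 5, 54/7, 73/5, 28, 47]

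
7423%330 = 163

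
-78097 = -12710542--12632445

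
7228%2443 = 2342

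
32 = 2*16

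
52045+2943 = 54988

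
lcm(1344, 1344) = 1344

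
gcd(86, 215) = 43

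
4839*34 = 164526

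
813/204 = 3 + 67/68 ≈ 3.99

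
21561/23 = 937 + 10/23 ≈ 937.43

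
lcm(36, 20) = 180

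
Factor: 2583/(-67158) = -1*2^(-1)*13^(-1) = -1/26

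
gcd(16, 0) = 16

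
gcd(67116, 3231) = 3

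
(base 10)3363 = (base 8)6443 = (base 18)a6f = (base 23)685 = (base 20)883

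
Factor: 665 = 5^1 * 7^1 * 19^1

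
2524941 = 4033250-1508309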